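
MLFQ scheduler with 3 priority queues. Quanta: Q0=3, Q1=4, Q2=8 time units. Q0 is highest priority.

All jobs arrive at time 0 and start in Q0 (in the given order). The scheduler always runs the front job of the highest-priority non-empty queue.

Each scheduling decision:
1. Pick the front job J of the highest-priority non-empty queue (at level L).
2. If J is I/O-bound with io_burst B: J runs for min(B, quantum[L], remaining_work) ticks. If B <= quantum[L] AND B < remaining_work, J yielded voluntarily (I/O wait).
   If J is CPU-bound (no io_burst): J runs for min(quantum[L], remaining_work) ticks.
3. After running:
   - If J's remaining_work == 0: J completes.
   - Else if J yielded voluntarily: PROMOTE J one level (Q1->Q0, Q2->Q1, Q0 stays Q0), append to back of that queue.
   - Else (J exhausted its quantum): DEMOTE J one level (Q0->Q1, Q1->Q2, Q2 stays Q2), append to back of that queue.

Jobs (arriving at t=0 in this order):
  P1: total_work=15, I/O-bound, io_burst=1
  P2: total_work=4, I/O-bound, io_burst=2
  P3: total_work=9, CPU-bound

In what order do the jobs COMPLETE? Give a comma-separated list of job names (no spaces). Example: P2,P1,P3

t=0-1: P1@Q0 runs 1, rem=14, I/O yield, promote→Q0. Q0=[P2,P3,P1] Q1=[] Q2=[]
t=1-3: P2@Q0 runs 2, rem=2, I/O yield, promote→Q0. Q0=[P3,P1,P2] Q1=[] Q2=[]
t=3-6: P3@Q0 runs 3, rem=6, quantum used, demote→Q1. Q0=[P1,P2] Q1=[P3] Q2=[]
t=6-7: P1@Q0 runs 1, rem=13, I/O yield, promote→Q0. Q0=[P2,P1] Q1=[P3] Q2=[]
t=7-9: P2@Q0 runs 2, rem=0, completes. Q0=[P1] Q1=[P3] Q2=[]
t=9-10: P1@Q0 runs 1, rem=12, I/O yield, promote→Q0. Q0=[P1] Q1=[P3] Q2=[]
t=10-11: P1@Q0 runs 1, rem=11, I/O yield, promote→Q0. Q0=[P1] Q1=[P3] Q2=[]
t=11-12: P1@Q0 runs 1, rem=10, I/O yield, promote→Q0. Q0=[P1] Q1=[P3] Q2=[]
t=12-13: P1@Q0 runs 1, rem=9, I/O yield, promote→Q0. Q0=[P1] Q1=[P3] Q2=[]
t=13-14: P1@Q0 runs 1, rem=8, I/O yield, promote→Q0. Q0=[P1] Q1=[P3] Q2=[]
t=14-15: P1@Q0 runs 1, rem=7, I/O yield, promote→Q0. Q0=[P1] Q1=[P3] Q2=[]
t=15-16: P1@Q0 runs 1, rem=6, I/O yield, promote→Q0. Q0=[P1] Q1=[P3] Q2=[]
t=16-17: P1@Q0 runs 1, rem=5, I/O yield, promote→Q0. Q0=[P1] Q1=[P3] Q2=[]
t=17-18: P1@Q0 runs 1, rem=4, I/O yield, promote→Q0. Q0=[P1] Q1=[P3] Q2=[]
t=18-19: P1@Q0 runs 1, rem=3, I/O yield, promote→Q0. Q0=[P1] Q1=[P3] Q2=[]
t=19-20: P1@Q0 runs 1, rem=2, I/O yield, promote→Q0. Q0=[P1] Q1=[P3] Q2=[]
t=20-21: P1@Q0 runs 1, rem=1, I/O yield, promote→Q0. Q0=[P1] Q1=[P3] Q2=[]
t=21-22: P1@Q0 runs 1, rem=0, completes. Q0=[] Q1=[P3] Q2=[]
t=22-26: P3@Q1 runs 4, rem=2, quantum used, demote→Q2. Q0=[] Q1=[] Q2=[P3]
t=26-28: P3@Q2 runs 2, rem=0, completes. Q0=[] Q1=[] Q2=[]

Answer: P2,P1,P3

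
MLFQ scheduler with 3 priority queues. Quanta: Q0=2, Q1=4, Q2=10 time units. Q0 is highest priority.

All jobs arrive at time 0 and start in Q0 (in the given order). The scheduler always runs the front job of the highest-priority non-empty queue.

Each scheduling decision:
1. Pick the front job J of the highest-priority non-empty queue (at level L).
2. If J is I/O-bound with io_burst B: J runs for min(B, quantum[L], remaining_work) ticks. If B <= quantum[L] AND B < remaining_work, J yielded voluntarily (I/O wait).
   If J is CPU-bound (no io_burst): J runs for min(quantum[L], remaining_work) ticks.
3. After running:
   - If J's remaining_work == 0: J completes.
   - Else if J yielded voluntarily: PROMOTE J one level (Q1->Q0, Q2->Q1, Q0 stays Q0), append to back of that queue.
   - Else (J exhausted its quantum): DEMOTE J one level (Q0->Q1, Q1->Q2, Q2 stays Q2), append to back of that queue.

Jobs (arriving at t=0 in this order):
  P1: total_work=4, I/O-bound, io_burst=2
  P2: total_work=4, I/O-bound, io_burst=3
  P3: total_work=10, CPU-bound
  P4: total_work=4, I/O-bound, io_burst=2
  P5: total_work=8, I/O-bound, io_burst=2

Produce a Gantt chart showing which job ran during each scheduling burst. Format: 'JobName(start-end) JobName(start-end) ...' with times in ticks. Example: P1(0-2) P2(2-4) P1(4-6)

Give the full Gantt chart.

Answer: P1(0-2) P2(2-4) P3(4-6) P4(6-8) P5(8-10) P1(10-12) P4(12-14) P5(14-16) P5(16-18) P5(18-20) P2(20-22) P3(22-26) P3(26-30)

Derivation:
t=0-2: P1@Q0 runs 2, rem=2, I/O yield, promote→Q0. Q0=[P2,P3,P4,P5,P1] Q1=[] Q2=[]
t=2-4: P2@Q0 runs 2, rem=2, quantum used, demote→Q1. Q0=[P3,P4,P5,P1] Q1=[P2] Q2=[]
t=4-6: P3@Q0 runs 2, rem=8, quantum used, demote→Q1. Q0=[P4,P5,P1] Q1=[P2,P3] Q2=[]
t=6-8: P4@Q0 runs 2, rem=2, I/O yield, promote→Q0. Q0=[P5,P1,P4] Q1=[P2,P3] Q2=[]
t=8-10: P5@Q0 runs 2, rem=6, I/O yield, promote→Q0. Q0=[P1,P4,P5] Q1=[P2,P3] Q2=[]
t=10-12: P1@Q0 runs 2, rem=0, completes. Q0=[P4,P5] Q1=[P2,P3] Q2=[]
t=12-14: P4@Q0 runs 2, rem=0, completes. Q0=[P5] Q1=[P2,P3] Q2=[]
t=14-16: P5@Q0 runs 2, rem=4, I/O yield, promote→Q0. Q0=[P5] Q1=[P2,P3] Q2=[]
t=16-18: P5@Q0 runs 2, rem=2, I/O yield, promote→Q0. Q0=[P5] Q1=[P2,P3] Q2=[]
t=18-20: P5@Q0 runs 2, rem=0, completes. Q0=[] Q1=[P2,P3] Q2=[]
t=20-22: P2@Q1 runs 2, rem=0, completes. Q0=[] Q1=[P3] Q2=[]
t=22-26: P3@Q1 runs 4, rem=4, quantum used, demote→Q2. Q0=[] Q1=[] Q2=[P3]
t=26-30: P3@Q2 runs 4, rem=0, completes. Q0=[] Q1=[] Q2=[]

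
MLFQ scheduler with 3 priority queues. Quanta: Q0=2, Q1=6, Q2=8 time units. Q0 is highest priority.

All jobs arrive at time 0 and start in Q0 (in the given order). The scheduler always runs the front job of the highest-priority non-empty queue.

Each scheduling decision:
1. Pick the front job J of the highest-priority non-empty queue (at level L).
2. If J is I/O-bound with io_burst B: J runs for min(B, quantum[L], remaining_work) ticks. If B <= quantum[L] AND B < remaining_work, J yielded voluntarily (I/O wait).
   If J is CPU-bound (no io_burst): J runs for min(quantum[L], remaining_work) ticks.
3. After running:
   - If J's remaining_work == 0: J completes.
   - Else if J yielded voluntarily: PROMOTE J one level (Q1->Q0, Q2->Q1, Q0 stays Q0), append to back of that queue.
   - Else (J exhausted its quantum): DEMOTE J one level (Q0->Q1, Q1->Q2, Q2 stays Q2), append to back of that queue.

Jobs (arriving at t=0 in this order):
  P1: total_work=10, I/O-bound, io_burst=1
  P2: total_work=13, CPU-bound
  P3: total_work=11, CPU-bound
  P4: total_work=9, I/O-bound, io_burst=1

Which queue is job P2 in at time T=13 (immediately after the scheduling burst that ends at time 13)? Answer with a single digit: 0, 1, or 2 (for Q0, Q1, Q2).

t=0-1: P1@Q0 runs 1, rem=9, I/O yield, promote→Q0. Q0=[P2,P3,P4,P1] Q1=[] Q2=[]
t=1-3: P2@Q0 runs 2, rem=11, quantum used, demote→Q1. Q0=[P3,P4,P1] Q1=[P2] Q2=[]
t=3-5: P3@Q0 runs 2, rem=9, quantum used, demote→Q1. Q0=[P4,P1] Q1=[P2,P3] Q2=[]
t=5-6: P4@Q0 runs 1, rem=8, I/O yield, promote→Q0. Q0=[P1,P4] Q1=[P2,P3] Q2=[]
t=6-7: P1@Q0 runs 1, rem=8, I/O yield, promote→Q0. Q0=[P4,P1] Q1=[P2,P3] Q2=[]
t=7-8: P4@Q0 runs 1, rem=7, I/O yield, promote→Q0. Q0=[P1,P4] Q1=[P2,P3] Q2=[]
t=8-9: P1@Q0 runs 1, rem=7, I/O yield, promote→Q0. Q0=[P4,P1] Q1=[P2,P3] Q2=[]
t=9-10: P4@Q0 runs 1, rem=6, I/O yield, promote→Q0. Q0=[P1,P4] Q1=[P2,P3] Q2=[]
t=10-11: P1@Q0 runs 1, rem=6, I/O yield, promote→Q0. Q0=[P4,P1] Q1=[P2,P3] Q2=[]
t=11-12: P4@Q0 runs 1, rem=5, I/O yield, promote→Q0. Q0=[P1,P4] Q1=[P2,P3] Q2=[]
t=12-13: P1@Q0 runs 1, rem=5, I/O yield, promote→Q0. Q0=[P4,P1] Q1=[P2,P3] Q2=[]
t=13-14: P4@Q0 runs 1, rem=4, I/O yield, promote→Q0. Q0=[P1,P4] Q1=[P2,P3] Q2=[]
t=14-15: P1@Q0 runs 1, rem=4, I/O yield, promote→Q0. Q0=[P4,P1] Q1=[P2,P3] Q2=[]
t=15-16: P4@Q0 runs 1, rem=3, I/O yield, promote→Q0. Q0=[P1,P4] Q1=[P2,P3] Q2=[]
t=16-17: P1@Q0 runs 1, rem=3, I/O yield, promote→Q0. Q0=[P4,P1] Q1=[P2,P3] Q2=[]
t=17-18: P4@Q0 runs 1, rem=2, I/O yield, promote→Q0. Q0=[P1,P4] Q1=[P2,P3] Q2=[]
t=18-19: P1@Q0 runs 1, rem=2, I/O yield, promote→Q0. Q0=[P4,P1] Q1=[P2,P3] Q2=[]
t=19-20: P4@Q0 runs 1, rem=1, I/O yield, promote→Q0. Q0=[P1,P4] Q1=[P2,P3] Q2=[]
t=20-21: P1@Q0 runs 1, rem=1, I/O yield, promote→Q0. Q0=[P4,P1] Q1=[P2,P3] Q2=[]
t=21-22: P4@Q0 runs 1, rem=0, completes. Q0=[P1] Q1=[P2,P3] Q2=[]
t=22-23: P1@Q0 runs 1, rem=0, completes. Q0=[] Q1=[P2,P3] Q2=[]
t=23-29: P2@Q1 runs 6, rem=5, quantum used, demote→Q2. Q0=[] Q1=[P3] Q2=[P2]
t=29-35: P3@Q1 runs 6, rem=3, quantum used, demote→Q2. Q0=[] Q1=[] Q2=[P2,P3]
t=35-40: P2@Q2 runs 5, rem=0, completes. Q0=[] Q1=[] Q2=[P3]
t=40-43: P3@Q2 runs 3, rem=0, completes. Q0=[] Q1=[] Q2=[]

Answer: 1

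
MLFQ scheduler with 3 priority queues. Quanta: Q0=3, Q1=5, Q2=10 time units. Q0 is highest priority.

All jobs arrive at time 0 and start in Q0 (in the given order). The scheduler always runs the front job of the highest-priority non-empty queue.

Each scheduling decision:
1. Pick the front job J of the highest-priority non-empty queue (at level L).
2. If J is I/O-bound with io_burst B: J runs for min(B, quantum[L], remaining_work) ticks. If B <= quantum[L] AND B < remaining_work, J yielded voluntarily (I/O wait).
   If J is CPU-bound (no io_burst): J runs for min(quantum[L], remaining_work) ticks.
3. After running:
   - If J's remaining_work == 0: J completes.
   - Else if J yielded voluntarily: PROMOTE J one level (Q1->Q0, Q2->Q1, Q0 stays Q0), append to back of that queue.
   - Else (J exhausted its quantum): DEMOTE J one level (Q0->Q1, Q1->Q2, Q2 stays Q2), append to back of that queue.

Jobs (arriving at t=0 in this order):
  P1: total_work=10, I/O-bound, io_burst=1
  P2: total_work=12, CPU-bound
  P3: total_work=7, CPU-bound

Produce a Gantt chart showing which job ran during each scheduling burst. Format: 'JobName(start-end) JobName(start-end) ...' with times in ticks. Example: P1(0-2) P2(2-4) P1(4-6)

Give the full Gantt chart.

Answer: P1(0-1) P2(1-4) P3(4-7) P1(7-8) P1(8-9) P1(9-10) P1(10-11) P1(11-12) P1(12-13) P1(13-14) P1(14-15) P1(15-16) P2(16-21) P3(21-25) P2(25-29)

Derivation:
t=0-1: P1@Q0 runs 1, rem=9, I/O yield, promote→Q0. Q0=[P2,P3,P1] Q1=[] Q2=[]
t=1-4: P2@Q0 runs 3, rem=9, quantum used, demote→Q1. Q0=[P3,P1] Q1=[P2] Q2=[]
t=4-7: P3@Q0 runs 3, rem=4, quantum used, demote→Q1. Q0=[P1] Q1=[P2,P3] Q2=[]
t=7-8: P1@Q0 runs 1, rem=8, I/O yield, promote→Q0. Q0=[P1] Q1=[P2,P3] Q2=[]
t=8-9: P1@Q0 runs 1, rem=7, I/O yield, promote→Q0. Q0=[P1] Q1=[P2,P3] Q2=[]
t=9-10: P1@Q0 runs 1, rem=6, I/O yield, promote→Q0. Q0=[P1] Q1=[P2,P3] Q2=[]
t=10-11: P1@Q0 runs 1, rem=5, I/O yield, promote→Q0. Q0=[P1] Q1=[P2,P3] Q2=[]
t=11-12: P1@Q0 runs 1, rem=4, I/O yield, promote→Q0. Q0=[P1] Q1=[P2,P3] Q2=[]
t=12-13: P1@Q0 runs 1, rem=3, I/O yield, promote→Q0. Q0=[P1] Q1=[P2,P3] Q2=[]
t=13-14: P1@Q0 runs 1, rem=2, I/O yield, promote→Q0. Q0=[P1] Q1=[P2,P3] Q2=[]
t=14-15: P1@Q0 runs 1, rem=1, I/O yield, promote→Q0. Q0=[P1] Q1=[P2,P3] Q2=[]
t=15-16: P1@Q0 runs 1, rem=0, completes. Q0=[] Q1=[P2,P3] Q2=[]
t=16-21: P2@Q1 runs 5, rem=4, quantum used, demote→Q2. Q0=[] Q1=[P3] Q2=[P2]
t=21-25: P3@Q1 runs 4, rem=0, completes. Q0=[] Q1=[] Q2=[P2]
t=25-29: P2@Q2 runs 4, rem=0, completes. Q0=[] Q1=[] Q2=[]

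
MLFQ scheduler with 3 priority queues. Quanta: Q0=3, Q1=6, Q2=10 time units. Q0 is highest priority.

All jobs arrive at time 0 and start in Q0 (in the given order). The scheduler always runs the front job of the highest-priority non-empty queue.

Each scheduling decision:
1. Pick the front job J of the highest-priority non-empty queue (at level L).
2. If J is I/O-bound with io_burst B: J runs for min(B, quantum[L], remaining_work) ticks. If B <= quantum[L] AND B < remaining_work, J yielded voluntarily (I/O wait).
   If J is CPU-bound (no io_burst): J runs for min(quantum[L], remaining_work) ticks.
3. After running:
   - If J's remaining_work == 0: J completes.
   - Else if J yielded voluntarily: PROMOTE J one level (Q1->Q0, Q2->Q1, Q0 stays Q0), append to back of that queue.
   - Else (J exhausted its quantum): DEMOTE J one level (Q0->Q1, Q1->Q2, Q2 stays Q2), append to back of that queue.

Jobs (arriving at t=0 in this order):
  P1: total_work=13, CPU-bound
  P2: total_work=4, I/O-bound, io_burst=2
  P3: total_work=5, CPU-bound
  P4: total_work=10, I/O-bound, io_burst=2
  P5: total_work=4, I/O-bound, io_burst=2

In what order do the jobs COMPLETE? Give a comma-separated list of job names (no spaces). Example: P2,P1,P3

t=0-3: P1@Q0 runs 3, rem=10, quantum used, demote→Q1. Q0=[P2,P3,P4,P5] Q1=[P1] Q2=[]
t=3-5: P2@Q0 runs 2, rem=2, I/O yield, promote→Q0. Q0=[P3,P4,P5,P2] Q1=[P1] Q2=[]
t=5-8: P3@Q0 runs 3, rem=2, quantum used, demote→Q1. Q0=[P4,P5,P2] Q1=[P1,P3] Q2=[]
t=8-10: P4@Q0 runs 2, rem=8, I/O yield, promote→Q0. Q0=[P5,P2,P4] Q1=[P1,P3] Q2=[]
t=10-12: P5@Q0 runs 2, rem=2, I/O yield, promote→Q0. Q0=[P2,P4,P5] Q1=[P1,P3] Q2=[]
t=12-14: P2@Q0 runs 2, rem=0, completes. Q0=[P4,P5] Q1=[P1,P3] Q2=[]
t=14-16: P4@Q0 runs 2, rem=6, I/O yield, promote→Q0. Q0=[P5,P4] Q1=[P1,P3] Q2=[]
t=16-18: P5@Q0 runs 2, rem=0, completes. Q0=[P4] Q1=[P1,P3] Q2=[]
t=18-20: P4@Q0 runs 2, rem=4, I/O yield, promote→Q0. Q0=[P4] Q1=[P1,P3] Q2=[]
t=20-22: P4@Q0 runs 2, rem=2, I/O yield, promote→Q0. Q0=[P4] Q1=[P1,P3] Q2=[]
t=22-24: P4@Q0 runs 2, rem=0, completes. Q0=[] Q1=[P1,P3] Q2=[]
t=24-30: P1@Q1 runs 6, rem=4, quantum used, demote→Q2. Q0=[] Q1=[P3] Q2=[P1]
t=30-32: P3@Q1 runs 2, rem=0, completes. Q0=[] Q1=[] Q2=[P1]
t=32-36: P1@Q2 runs 4, rem=0, completes. Q0=[] Q1=[] Q2=[]

Answer: P2,P5,P4,P3,P1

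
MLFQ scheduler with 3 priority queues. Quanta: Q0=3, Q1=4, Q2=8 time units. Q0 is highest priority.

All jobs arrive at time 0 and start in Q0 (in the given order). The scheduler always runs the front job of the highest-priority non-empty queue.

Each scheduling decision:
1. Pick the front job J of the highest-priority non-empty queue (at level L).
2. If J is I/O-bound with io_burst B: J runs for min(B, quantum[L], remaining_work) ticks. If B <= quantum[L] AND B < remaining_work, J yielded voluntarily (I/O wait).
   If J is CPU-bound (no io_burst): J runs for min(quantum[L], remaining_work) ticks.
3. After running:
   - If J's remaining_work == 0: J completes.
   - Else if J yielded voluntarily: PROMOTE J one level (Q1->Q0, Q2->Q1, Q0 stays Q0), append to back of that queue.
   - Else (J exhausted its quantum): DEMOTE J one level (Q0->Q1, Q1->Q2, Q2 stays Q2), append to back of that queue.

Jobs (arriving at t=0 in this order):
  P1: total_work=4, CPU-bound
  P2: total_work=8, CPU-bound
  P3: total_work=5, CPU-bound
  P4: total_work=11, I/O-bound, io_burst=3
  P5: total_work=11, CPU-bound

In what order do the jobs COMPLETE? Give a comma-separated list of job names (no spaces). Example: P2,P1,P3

Answer: P4,P1,P3,P2,P5

Derivation:
t=0-3: P1@Q0 runs 3, rem=1, quantum used, demote→Q1. Q0=[P2,P3,P4,P5] Q1=[P1] Q2=[]
t=3-6: P2@Q0 runs 3, rem=5, quantum used, demote→Q1. Q0=[P3,P4,P5] Q1=[P1,P2] Q2=[]
t=6-9: P3@Q0 runs 3, rem=2, quantum used, demote→Q1. Q0=[P4,P5] Q1=[P1,P2,P3] Q2=[]
t=9-12: P4@Q0 runs 3, rem=8, I/O yield, promote→Q0. Q0=[P5,P4] Q1=[P1,P2,P3] Q2=[]
t=12-15: P5@Q0 runs 3, rem=8, quantum used, demote→Q1. Q0=[P4] Q1=[P1,P2,P3,P5] Q2=[]
t=15-18: P4@Q0 runs 3, rem=5, I/O yield, promote→Q0. Q0=[P4] Q1=[P1,P2,P3,P5] Q2=[]
t=18-21: P4@Q0 runs 3, rem=2, I/O yield, promote→Q0. Q0=[P4] Q1=[P1,P2,P3,P5] Q2=[]
t=21-23: P4@Q0 runs 2, rem=0, completes. Q0=[] Q1=[P1,P2,P3,P5] Q2=[]
t=23-24: P1@Q1 runs 1, rem=0, completes. Q0=[] Q1=[P2,P3,P5] Q2=[]
t=24-28: P2@Q1 runs 4, rem=1, quantum used, demote→Q2. Q0=[] Q1=[P3,P5] Q2=[P2]
t=28-30: P3@Q1 runs 2, rem=0, completes. Q0=[] Q1=[P5] Q2=[P2]
t=30-34: P5@Q1 runs 4, rem=4, quantum used, demote→Q2. Q0=[] Q1=[] Q2=[P2,P5]
t=34-35: P2@Q2 runs 1, rem=0, completes. Q0=[] Q1=[] Q2=[P5]
t=35-39: P5@Q2 runs 4, rem=0, completes. Q0=[] Q1=[] Q2=[]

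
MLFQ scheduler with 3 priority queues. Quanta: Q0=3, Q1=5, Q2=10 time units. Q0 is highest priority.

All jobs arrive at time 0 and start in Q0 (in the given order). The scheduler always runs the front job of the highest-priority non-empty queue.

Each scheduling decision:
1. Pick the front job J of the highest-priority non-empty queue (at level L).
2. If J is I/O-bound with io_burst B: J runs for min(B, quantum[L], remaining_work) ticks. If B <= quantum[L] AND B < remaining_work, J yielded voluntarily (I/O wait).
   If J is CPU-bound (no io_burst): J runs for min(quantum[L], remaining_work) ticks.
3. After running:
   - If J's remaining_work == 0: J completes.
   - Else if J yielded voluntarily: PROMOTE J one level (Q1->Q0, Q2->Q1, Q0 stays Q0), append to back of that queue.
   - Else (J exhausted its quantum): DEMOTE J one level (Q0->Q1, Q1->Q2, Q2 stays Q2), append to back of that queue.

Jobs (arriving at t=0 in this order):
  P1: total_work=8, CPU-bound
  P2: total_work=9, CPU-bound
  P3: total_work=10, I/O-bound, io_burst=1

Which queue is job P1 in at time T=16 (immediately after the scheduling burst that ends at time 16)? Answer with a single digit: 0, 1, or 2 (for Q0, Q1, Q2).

t=0-3: P1@Q0 runs 3, rem=5, quantum used, demote→Q1. Q0=[P2,P3] Q1=[P1] Q2=[]
t=3-6: P2@Q0 runs 3, rem=6, quantum used, demote→Q1. Q0=[P3] Q1=[P1,P2] Q2=[]
t=6-7: P3@Q0 runs 1, rem=9, I/O yield, promote→Q0. Q0=[P3] Q1=[P1,P2] Q2=[]
t=7-8: P3@Q0 runs 1, rem=8, I/O yield, promote→Q0. Q0=[P3] Q1=[P1,P2] Q2=[]
t=8-9: P3@Q0 runs 1, rem=7, I/O yield, promote→Q0. Q0=[P3] Q1=[P1,P2] Q2=[]
t=9-10: P3@Q0 runs 1, rem=6, I/O yield, promote→Q0. Q0=[P3] Q1=[P1,P2] Q2=[]
t=10-11: P3@Q0 runs 1, rem=5, I/O yield, promote→Q0. Q0=[P3] Q1=[P1,P2] Q2=[]
t=11-12: P3@Q0 runs 1, rem=4, I/O yield, promote→Q0. Q0=[P3] Q1=[P1,P2] Q2=[]
t=12-13: P3@Q0 runs 1, rem=3, I/O yield, promote→Q0. Q0=[P3] Q1=[P1,P2] Q2=[]
t=13-14: P3@Q0 runs 1, rem=2, I/O yield, promote→Q0. Q0=[P3] Q1=[P1,P2] Q2=[]
t=14-15: P3@Q0 runs 1, rem=1, I/O yield, promote→Q0. Q0=[P3] Q1=[P1,P2] Q2=[]
t=15-16: P3@Q0 runs 1, rem=0, completes. Q0=[] Q1=[P1,P2] Q2=[]
t=16-21: P1@Q1 runs 5, rem=0, completes. Q0=[] Q1=[P2] Q2=[]
t=21-26: P2@Q1 runs 5, rem=1, quantum used, demote→Q2. Q0=[] Q1=[] Q2=[P2]
t=26-27: P2@Q2 runs 1, rem=0, completes. Q0=[] Q1=[] Q2=[]

Answer: 1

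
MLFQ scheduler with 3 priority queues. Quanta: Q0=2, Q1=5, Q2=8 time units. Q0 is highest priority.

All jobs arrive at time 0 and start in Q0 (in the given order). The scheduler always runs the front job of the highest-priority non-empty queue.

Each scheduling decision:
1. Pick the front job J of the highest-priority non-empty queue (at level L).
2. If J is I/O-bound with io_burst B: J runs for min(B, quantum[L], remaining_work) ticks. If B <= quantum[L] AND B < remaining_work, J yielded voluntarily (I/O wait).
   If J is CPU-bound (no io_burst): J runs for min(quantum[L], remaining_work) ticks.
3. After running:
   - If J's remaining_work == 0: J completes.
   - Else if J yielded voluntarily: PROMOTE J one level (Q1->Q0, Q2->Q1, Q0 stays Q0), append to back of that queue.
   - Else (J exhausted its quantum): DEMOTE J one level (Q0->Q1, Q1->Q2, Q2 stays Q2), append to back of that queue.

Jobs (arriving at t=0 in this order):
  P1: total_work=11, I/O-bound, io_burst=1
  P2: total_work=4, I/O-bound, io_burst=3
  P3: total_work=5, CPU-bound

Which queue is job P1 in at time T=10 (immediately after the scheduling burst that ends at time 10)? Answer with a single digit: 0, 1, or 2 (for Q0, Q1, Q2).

t=0-1: P1@Q0 runs 1, rem=10, I/O yield, promote→Q0. Q0=[P2,P3,P1] Q1=[] Q2=[]
t=1-3: P2@Q0 runs 2, rem=2, quantum used, demote→Q1. Q0=[P3,P1] Q1=[P2] Q2=[]
t=3-5: P3@Q0 runs 2, rem=3, quantum used, demote→Q1. Q0=[P1] Q1=[P2,P3] Q2=[]
t=5-6: P1@Q0 runs 1, rem=9, I/O yield, promote→Q0. Q0=[P1] Q1=[P2,P3] Q2=[]
t=6-7: P1@Q0 runs 1, rem=8, I/O yield, promote→Q0. Q0=[P1] Q1=[P2,P3] Q2=[]
t=7-8: P1@Q0 runs 1, rem=7, I/O yield, promote→Q0. Q0=[P1] Q1=[P2,P3] Q2=[]
t=8-9: P1@Q0 runs 1, rem=6, I/O yield, promote→Q0. Q0=[P1] Q1=[P2,P3] Q2=[]
t=9-10: P1@Q0 runs 1, rem=5, I/O yield, promote→Q0. Q0=[P1] Q1=[P2,P3] Q2=[]
t=10-11: P1@Q0 runs 1, rem=4, I/O yield, promote→Q0. Q0=[P1] Q1=[P2,P3] Q2=[]
t=11-12: P1@Q0 runs 1, rem=3, I/O yield, promote→Q0. Q0=[P1] Q1=[P2,P3] Q2=[]
t=12-13: P1@Q0 runs 1, rem=2, I/O yield, promote→Q0. Q0=[P1] Q1=[P2,P3] Q2=[]
t=13-14: P1@Q0 runs 1, rem=1, I/O yield, promote→Q0. Q0=[P1] Q1=[P2,P3] Q2=[]
t=14-15: P1@Q0 runs 1, rem=0, completes. Q0=[] Q1=[P2,P3] Q2=[]
t=15-17: P2@Q1 runs 2, rem=0, completes. Q0=[] Q1=[P3] Q2=[]
t=17-20: P3@Q1 runs 3, rem=0, completes. Q0=[] Q1=[] Q2=[]

Answer: 0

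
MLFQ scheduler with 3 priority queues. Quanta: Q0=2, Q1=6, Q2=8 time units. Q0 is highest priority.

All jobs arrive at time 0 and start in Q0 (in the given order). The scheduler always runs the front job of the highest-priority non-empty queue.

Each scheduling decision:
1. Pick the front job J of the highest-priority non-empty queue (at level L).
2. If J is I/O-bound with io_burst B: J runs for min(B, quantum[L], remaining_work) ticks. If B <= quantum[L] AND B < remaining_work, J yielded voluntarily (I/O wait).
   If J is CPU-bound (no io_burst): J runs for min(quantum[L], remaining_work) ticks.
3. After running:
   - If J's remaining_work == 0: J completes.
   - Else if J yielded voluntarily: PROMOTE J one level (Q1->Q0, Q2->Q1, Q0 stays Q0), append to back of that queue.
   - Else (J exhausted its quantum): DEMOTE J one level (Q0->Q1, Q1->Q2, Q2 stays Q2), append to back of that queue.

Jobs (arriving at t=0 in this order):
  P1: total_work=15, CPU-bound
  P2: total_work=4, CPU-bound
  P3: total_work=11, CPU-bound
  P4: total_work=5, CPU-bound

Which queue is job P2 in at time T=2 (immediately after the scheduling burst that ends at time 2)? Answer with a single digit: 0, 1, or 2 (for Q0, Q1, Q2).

t=0-2: P1@Q0 runs 2, rem=13, quantum used, demote→Q1. Q0=[P2,P3,P4] Q1=[P1] Q2=[]
t=2-4: P2@Q0 runs 2, rem=2, quantum used, demote→Q1. Q0=[P3,P4] Q1=[P1,P2] Q2=[]
t=4-6: P3@Q0 runs 2, rem=9, quantum used, demote→Q1. Q0=[P4] Q1=[P1,P2,P3] Q2=[]
t=6-8: P4@Q0 runs 2, rem=3, quantum used, demote→Q1. Q0=[] Q1=[P1,P2,P3,P4] Q2=[]
t=8-14: P1@Q1 runs 6, rem=7, quantum used, demote→Q2. Q0=[] Q1=[P2,P3,P4] Q2=[P1]
t=14-16: P2@Q1 runs 2, rem=0, completes. Q0=[] Q1=[P3,P4] Q2=[P1]
t=16-22: P3@Q1 runs 6, rem=3, quantum used, demote→Q2. Q0=[] Q1=[P4] Q2=[P1,P3]
t=22-25: P4@Q1 runs 3, rem=0, completes. Q0=[] Q1=[] Q2=[P1,P3]
t=25-32: P1@Q2 runs 7, rem=0, completes. Q0=[] Q1=[] Q2=[P3]
t=32-35: P3@Q2 runs 3, rem=0, completes. Q0=[] Q1=[] Q2=[]

Answer: 0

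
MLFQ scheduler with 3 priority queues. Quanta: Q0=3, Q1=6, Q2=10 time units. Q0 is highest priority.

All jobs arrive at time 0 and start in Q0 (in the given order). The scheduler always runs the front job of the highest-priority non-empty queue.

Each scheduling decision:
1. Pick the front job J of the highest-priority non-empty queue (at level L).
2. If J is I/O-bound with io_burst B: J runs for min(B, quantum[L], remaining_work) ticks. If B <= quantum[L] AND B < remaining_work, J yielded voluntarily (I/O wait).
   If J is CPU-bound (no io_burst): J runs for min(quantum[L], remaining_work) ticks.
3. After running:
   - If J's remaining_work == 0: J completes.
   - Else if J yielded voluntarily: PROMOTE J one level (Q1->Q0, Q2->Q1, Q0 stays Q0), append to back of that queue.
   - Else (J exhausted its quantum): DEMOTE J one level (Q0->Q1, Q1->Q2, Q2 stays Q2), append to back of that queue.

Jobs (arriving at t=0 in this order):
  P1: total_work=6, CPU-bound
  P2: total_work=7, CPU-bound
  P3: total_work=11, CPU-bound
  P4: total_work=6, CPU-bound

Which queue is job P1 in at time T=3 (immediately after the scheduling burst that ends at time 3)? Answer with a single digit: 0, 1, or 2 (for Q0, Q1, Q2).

Answer: 1

Derivation:
t=0-3: P1@Q0 runs 3, rem=3, quantum used, demote→Q1. Q0=[P2,P3,P4] Q1=[P1] Q2=[]
t=3-6: P2@Q0 runs 3, rem=4, quantum used, demote→Q1. Q0=[P3,P4] Q1=[P1,P2] Q2=[]
t=6-9: P3@Q0 runs 3, rem=8, quantum used, demote→Q1. Q0=[P4] Q1=[P1,P2,P3] Q2=[]
t=9-12: P4@Q0 runs 3, rem=3, quantum used, demote→Q1. Q0=[] Q1=[P1,P2,P3,P4] Q2=[]
t=12-15: P1@Q1 runs 3, rem=0, completes. Q0=[] Q1=[P2,P3,P4] Q2=[]
t=15-19: P2@Q1 runs 4, rem=0, completes. Q0=[] Q1=[P3,P4] Q2=[]
t=19-25: P3@Q1 runs 6, rem=2, quantum used, demote→Q2. Q0=[] Q1=[P4] Q2=[P3]
t=25-28: P4@Q1 runs 3, rem=0, completes. Q0=[] Q1=[] Q2=[P3]
t=28-30: P3@Q2 runs 2, rem=0, completes. Q0=[] Q1=[] Q2=[]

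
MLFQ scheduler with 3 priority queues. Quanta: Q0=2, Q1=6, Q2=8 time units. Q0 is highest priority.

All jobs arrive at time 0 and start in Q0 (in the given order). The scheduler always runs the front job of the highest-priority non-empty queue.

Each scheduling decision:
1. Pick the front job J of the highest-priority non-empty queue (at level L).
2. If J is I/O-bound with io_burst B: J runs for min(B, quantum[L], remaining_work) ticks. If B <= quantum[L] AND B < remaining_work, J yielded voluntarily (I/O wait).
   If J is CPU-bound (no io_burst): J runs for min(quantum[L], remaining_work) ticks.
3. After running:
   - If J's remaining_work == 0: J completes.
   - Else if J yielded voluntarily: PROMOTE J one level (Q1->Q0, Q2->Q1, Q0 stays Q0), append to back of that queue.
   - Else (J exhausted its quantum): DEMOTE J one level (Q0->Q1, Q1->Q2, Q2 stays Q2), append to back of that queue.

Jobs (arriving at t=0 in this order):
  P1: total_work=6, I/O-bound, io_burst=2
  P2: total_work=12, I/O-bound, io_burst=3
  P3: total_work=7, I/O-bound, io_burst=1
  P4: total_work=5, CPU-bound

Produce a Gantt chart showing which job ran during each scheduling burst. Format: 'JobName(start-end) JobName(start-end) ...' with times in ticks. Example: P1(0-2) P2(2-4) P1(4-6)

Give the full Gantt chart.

Answer: P1(0-2) P2(2-4) P3(4-5) P4(5-7) P1(7-9) P3(9-10) P1(10-12) P3(12-13) P3(13-14) P3(14-15) P3(15-16) P3(16-17) P2(17-20) P2(20-22) P4(22-25) P2(25-28) P2(28-30)

Derivation:
t=0-2: P1@Q0 runs 2, rem=4, I/O yield, promote→Q0. Q0=[P2,P3,P4,P1] Q1=[] Q2=[]
t=2-4: P2@Q0 runs 2, rem=10, quantum used, demote→Q1. Q0=[P3,P4,P1] Q1=[P2] Q2=[]
t=4-5: P3@Q0 runs 1, rem=6, I/O yield, promote→Q0. Q0=[P4,P1,P3] Q1=[P2] Q2=[]
t=5-7: P4@Q0 runs 2, rem=3, quantum used, demote→Q1. Q0=[P1,P3] Q1=[P2,P4] Q2=[]
t=7-9: P1@Q0 runs 2, rem=2, I/O yield, promote→Q0. Q0=[P3,P1] Q1=[P2,P4] Q2=[]
t=9-10: P3@Q0 runs 1, rem=5, I/O yield, promote→Q0. Q0=[P1,P3] Q1=[P2,P4] Q2=[]
t=10-12: P1@Q0 runs 2, rem=0, completes. Q0=[P3] Q1=[P2,P4] Q2=[]
t=12-13: P3@Q0 runs 1, rem=4, I/O yield, promote→Q0. Q0=[P3] Q1=[P2,P4] Q2=[]
t=13-14: P3@Q0 runs 1, rem=3, I/O yield, promote→Q0. Q0=[P3] Q1=[P2,P4] Q2=[]
t=14-15: P3@Q0 runs 1, rem=2, I/O yield, promote→Q0. Q0=[P3] Q1=[P2,P4] Q2=[]
t=15-16: P3@Q0 runs 1, rem=1, I/O yield, promote→Q0. Q0=[P3] Q1=[P2,P4] Q2=[]
t=16-17: P3@Q0 runs 1, rem=0, completes. Q0=[] Q1=[P2,P4] Q2=[]
t=17-20: P2@Q1 runs 3, rem=7, I/O yield, promote→Q0. Q0=[P2] Q1=[P4] Q2=[]
t=20-22: P2@Q0 runs 2, rem=5, quantum used, demote→Q1. Q0=[] Q1=[P4,P2] Q2=[]
t=22-25: P4@Q1 runs 3, rem=0, completes. Q0=[] Q1=[P2] Q2=[]
t=25-28: P2@Q1 runs 3, rem=2, I/O yield, promote→Q0. Q0=[P2] Q1=[] Q2=[]
t=28-30: P2@Q0 runs 2, rem=0, completes. Q0=[] Q1=[] Q2=[]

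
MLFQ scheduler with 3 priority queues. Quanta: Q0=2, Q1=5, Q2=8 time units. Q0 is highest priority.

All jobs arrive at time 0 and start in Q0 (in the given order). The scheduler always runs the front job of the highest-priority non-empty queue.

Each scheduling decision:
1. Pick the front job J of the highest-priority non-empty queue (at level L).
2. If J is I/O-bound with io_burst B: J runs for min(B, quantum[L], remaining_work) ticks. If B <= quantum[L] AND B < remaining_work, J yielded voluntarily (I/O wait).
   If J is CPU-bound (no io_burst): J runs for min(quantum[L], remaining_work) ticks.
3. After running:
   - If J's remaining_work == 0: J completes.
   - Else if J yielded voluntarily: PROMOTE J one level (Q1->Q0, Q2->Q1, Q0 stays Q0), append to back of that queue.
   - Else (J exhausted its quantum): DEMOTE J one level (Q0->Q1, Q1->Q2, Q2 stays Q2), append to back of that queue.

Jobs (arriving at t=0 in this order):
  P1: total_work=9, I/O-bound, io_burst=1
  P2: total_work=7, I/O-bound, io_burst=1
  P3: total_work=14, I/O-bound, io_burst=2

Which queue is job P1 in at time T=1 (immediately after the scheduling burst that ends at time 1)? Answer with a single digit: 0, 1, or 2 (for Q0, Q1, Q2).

t=0-1: P1@Q0 runs 1, rem=8, I/O yield, promote→Q0. Q0=[P2,P3,P1] Q1=[] Q2=[]
t=1-2: P2@Q0 runs 1, rem=6, I/O yield, promote→Q0. Q0=[P3,P1,P2] Q1=[] Q2=[]
t=2-4: P3@Q0 runs 2, rem=12, I/O yield, promote→Q0. Q0=[P1,P2,P3] Q1=[] Q2=[]
t=4-5: P1@Q0 runs 1, rem=7, I/O yield, promote→Q0. Q0=[P2,P3,P1] Q1=[] Q2=[]
t=5-6: P2@Q0 runs 1, rem=5, I/O yield, promote→Q0. Q0=[P3,P1,P2] Q1=[] Q2=[]
t=6-8: P3@Q0 runs 2, rem=10, I/O yield, promote→Q0. Q0=[P1,P2,P3] Q1=[] Q2=[]
t=8-9: P1@Q0 runs 1, rem=6, I/O yield, promote→Q0. Q0=[P2,P3,P1] Q1=[] Q2=[]
t=9-10: P2@Q0 runs 1, rem=4, I/O yield, promote→Q0. Q0=[P3,P1,P2] Q1=[] Q2=[]
t=10-12: P3@Q0 runs 2, rem=8, I/O yield, promote→Q0. Q0=[P1,P2,P3] Q1=[] Q2=[]
t=12-13: P1@Q0 runs 1, rem=5, I/O yield, promote→Q0. Q0=[P2,P3,P1] Q1=[] Q2=[]
t=13-14: P2@Q0 runs 1, rem=3, I/O yield, promote→Q0. Q0=[P3,P1,P2] Q1=[] Q2=[]
t=14-16: P3@Q0 runs 2, rem=6, I/O yield, promote→Q0. Q0=[P1,P2,P3] Q1=[] Q2=[]
t=16-17: P1@Q0 runs 1, rem=4, I/O yield, promote→Q0. Q0=[P2,P3,P1] Q1=[] Q2=[]
t=17-18: P2@Q0 runs 1, rem=2, I/O yield, promote→Q0. Q0=[P3,P1,P2] Q1=[] Q2=[]
t=18-20: P3@Q0 runs 2, rem=4, I/O yield, promote→Q0. Q0=[P1,P2,P3] Q1=[] Q2=[]
t=20-21: P1@Q0 runs 1, rem=3, I/O yield, promote→Q0. Q0=[P2,P3,P1] Q1=[] Q2=[]
t=21-22: P2@Q0 runs 1, rem=1, I/O yield, promote→Q0. Q0=[P3,P1,P2] Q1=[] Q2=[]
t=22-24: P3@Q0 runs 2, rem=2, I/O yield, promote→Q0. Q0=[P1,P2,P3] Q1=[] Q2=[]
t=24-25: P1@Q0 runs 1, rem=2, I/O yield, promote→Q0. Q0=[P2,P3,P1] Q1=[] Q2=[]
t=25-26: P2@Q0 runs 1, rem=0, completes. Q0=[P3,P1] Q1=[] Q2=[]
t=26-28: P3@Q0 runs 2, rem=0, completes. Q0=[P1] Q1=[] Q2=[]
t=28-29: P1@Q0 runs 1, rem=1, I/O yield, promote→Q0. Q0=[P1] Q1=[] Q2=[]
t=29-30: P1@Q0 runs 1, rem=0, completes. Q0=[] Q1=[] Q2=[]

Answer: 0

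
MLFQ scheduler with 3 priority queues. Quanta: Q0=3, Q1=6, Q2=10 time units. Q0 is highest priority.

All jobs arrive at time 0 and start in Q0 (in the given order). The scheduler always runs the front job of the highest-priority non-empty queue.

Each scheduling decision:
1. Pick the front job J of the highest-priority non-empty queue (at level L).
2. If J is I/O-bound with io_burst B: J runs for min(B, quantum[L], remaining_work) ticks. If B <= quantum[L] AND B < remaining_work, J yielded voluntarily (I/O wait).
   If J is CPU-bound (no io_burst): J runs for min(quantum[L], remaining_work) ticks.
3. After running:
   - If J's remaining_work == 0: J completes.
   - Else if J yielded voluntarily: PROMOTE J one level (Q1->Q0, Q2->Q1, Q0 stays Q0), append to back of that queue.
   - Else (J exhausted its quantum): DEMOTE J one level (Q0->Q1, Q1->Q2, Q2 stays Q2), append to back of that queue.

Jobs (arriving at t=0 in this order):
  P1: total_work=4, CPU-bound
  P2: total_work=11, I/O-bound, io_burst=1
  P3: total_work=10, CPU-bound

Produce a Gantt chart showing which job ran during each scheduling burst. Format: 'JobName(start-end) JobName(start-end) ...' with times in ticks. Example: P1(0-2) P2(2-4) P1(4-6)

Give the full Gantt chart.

t=0-3: P1@Q0 runs 3, rem=1, quantum used, demote→Q1. Q0=[P2,P3] Q1=[P1] Q2=[]
t=3-4: P2@Q0 runs 1, rem=10, I/O yield, promote→Q0. Q0=[P3,P2] Q1=[P1] Q2=[]
t=4-7: P3@Q0 runs 3, rem=7, quantum used, demote→Q1. Q0=[P2] Q1=[P1,P3] Q2=[]
t=7-8: P2@Q0 runs 1, rem=9, I/O yield, promote→Q0. Q0=[P2] Q1=[P1,P3] Q2=[]
t=8-9: P2@Q0 runs 1, rem=8, I/O yield, promote→Q0. Q0=[P2] Q1=[P1,P3] Q2=[]
t=9-10: P2@Q0 runs 1, rem=7, I/O yield, promote→Q0. Q0=[P2] Q1=[P1,P3] Q2=[]
t=10-11: P2@Q0 runs 1, rem=6, I/O yield, promote→Q0. Q0=[P2] Q1=[P1,P3] Q2=[]
t=11-12: P2@Q0 runs 1, rem=5, I/O yield, promote→Q0. Q0=[P2] Q1=[P1,P3] Q2=[]
t=12-13: P2@Q0 runs 1, rem=4, I/O yield, promote→Q0. Q0=[P2] Q1=[P1,P3] Q2=[]
t=13-14: P2@Q0 runs 1, rem=3, I/O yield, promote→Q0. Q0=[P2] Q1=[P1,P3] Q2=[]
t=14-15: P2@Q0 runs 1, rem=2, I/O yield, promote→Q0. Q0=[P2] Q1=[P1,P3] Q2=[]
t=15-16: P2@Q0 runs 1, rem=1, I/O yield, promote→Q0. Q0=[P2] Q1=[P1,P3] Q2=[]
t=16-17: P2@Q0 runs 1, rem=0, completes. Q0=[] Q1=[P1,P3] Q2=[]
t=17-18: P1@Q1 runs 1, rem=0, completes. Q0=[] Q1=[P3] Q2=[]
t=18-24: P3@Q1 runs 6, rem=1, quantum used, demote→Q2. Q0=[] Q1=[] Q2=[P3]
t=24-25: P3@Q2 runs 1, rem=0, completes. Q0=[] Q1=[] Q2=[]

Answer: P1(0-3) P2(3-4) P3(4-7) P2(7-8) P2(8-9) P2(9-10) P2(10-11) P2(11-12) P2(12-13) P2(13-14) P2(14-15) P2(15-16) P2(16-17) P1(17-18) P3(18-24) P3(24-25)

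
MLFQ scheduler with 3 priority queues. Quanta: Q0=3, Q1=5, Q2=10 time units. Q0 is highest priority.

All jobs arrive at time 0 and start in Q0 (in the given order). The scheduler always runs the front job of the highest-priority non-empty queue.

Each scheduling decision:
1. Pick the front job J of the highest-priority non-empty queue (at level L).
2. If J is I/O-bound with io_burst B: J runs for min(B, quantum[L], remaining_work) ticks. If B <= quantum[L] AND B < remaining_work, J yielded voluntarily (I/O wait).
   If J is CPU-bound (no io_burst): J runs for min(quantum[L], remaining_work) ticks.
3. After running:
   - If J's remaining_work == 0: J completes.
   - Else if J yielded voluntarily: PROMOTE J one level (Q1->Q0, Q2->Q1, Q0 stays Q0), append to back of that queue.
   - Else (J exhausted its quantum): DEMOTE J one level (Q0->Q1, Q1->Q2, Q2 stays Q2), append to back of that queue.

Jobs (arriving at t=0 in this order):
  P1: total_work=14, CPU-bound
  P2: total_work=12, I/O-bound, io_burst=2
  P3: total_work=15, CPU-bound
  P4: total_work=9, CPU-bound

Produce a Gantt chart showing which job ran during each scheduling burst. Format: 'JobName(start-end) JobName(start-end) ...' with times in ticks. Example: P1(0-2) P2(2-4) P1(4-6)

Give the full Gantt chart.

t=0-3: P1@Q0 runs 3, rem=11, quantum used, demote→Q1. Q0=[P2,P3,P4] Q1=[P1] Q2=[]
t=3-5: P2@Q0 runs 2, rem=10, I/O yield, promote→Q0. Q0=[P3,P4,P2] Q1=[P1] Q2=[]
t=5-8: P3@Q0 runs 3, rem=12, quantum used, demote→Q1. Q0=[P4,P2] Q1=[P1,P3] Q2=[]
t=8-11: P4@Q0 runs 3, rem=6, quantum used, demote→Q1. Q0=[P2] Q1=[P1,P3,P4] Q2=[]
t=11-13: P2@Q0 runs 2, rem=8, I/O yield, promote→Q0. Q0=[P2] Q1=[P1,P3,P4] Q2=[]
t=13-15: P2@Q0 runs 2, rem=6, I/O yield, promote→Q0. Q0=[P2] Q1=[P1,P3,P4] Q2=[]
t=15-17: P2@Q0 runs 2, rem=4, I/O yield, promote→Q0. Q0=[P2] Q1=[P1,P3,P4] Q2=[]
t=17-19: P2@Q0 runs 2, rem=2, I/O yield, promote→Q0. Q0=[P2] Q1=[P1,P3,P4] Q2=[]
t=19-21: P2@Q0 runs 2, rem=0, completes. Q0=[] Q1=[P1,P3,P4] Q2=[]
t=21-26: P1@Q1 runs 5, rem=6, quantum used, demote→Q2. Q0=[] Q1=[P3,P4] Q2=[P1]
t=26-31: P3@Q1 runs 5, rem=7, quantum used, demote→Q2. Q0=[] Q1=[P4] Q2=[P1,P3]
t=31-36: P4@Q1 runs 5, rem=1, quantum used, demote→Q2. Q0=[] Q1=[] Q2=[P1,P3,P4]
t=36-42: P1@Q2 runs 6, rem=0, completes. Q0=[] Q1=[] Q2=[P3,P4]
t=42-49: P3@Q2 runs 7, rem=0, completes. Q0=[] Q1=[] Q2=[P4]
t=49-50: P4@Q2 runs 1, rem=0, completes. Q0=[] Q1=[] Q2=[]

Answer: P1(0-3) P2(3-5) P3(5-8) P4(8-11) P2(11-13) P2(13-15) P2(15-17) P2(17-19) P2(19-21) P1(21-26) P3(26-31) P4(31-36) P1(36-42) P3(42-49) P4(49-50)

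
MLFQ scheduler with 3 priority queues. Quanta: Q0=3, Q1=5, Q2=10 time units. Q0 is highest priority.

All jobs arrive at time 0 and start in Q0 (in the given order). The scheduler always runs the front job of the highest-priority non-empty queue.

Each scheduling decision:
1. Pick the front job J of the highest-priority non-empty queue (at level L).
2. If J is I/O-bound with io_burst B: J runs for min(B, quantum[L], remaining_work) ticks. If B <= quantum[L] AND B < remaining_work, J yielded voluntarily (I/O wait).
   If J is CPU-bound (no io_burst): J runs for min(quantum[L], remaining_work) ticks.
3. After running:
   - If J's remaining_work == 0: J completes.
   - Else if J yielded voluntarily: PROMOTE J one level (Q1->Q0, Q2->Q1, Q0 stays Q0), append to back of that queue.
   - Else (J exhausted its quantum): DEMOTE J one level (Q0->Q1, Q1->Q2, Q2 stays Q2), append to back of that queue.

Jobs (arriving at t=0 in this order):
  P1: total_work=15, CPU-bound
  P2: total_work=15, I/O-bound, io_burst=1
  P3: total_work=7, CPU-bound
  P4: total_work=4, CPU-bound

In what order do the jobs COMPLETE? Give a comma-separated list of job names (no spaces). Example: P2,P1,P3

Answer: P2,P3,P4,P1

Derivation:
t=0-3: P1@Q0 runs 3, rem=12, quantum used, demote→Q1. Q0=[P2,P3,P4] Q1=[P1] Q2=[]
t=3-4: P2@Q0 runs 1, rem=14, I/O yield, promote→Q0. Q0=[P3,P4,P2] Q1=[P1] Q2=[]
t=4-7: P3@Q0 runs 3, rem=4, quantum used, demote→Q1. Q0=[P4,P2] Q1=[P1,P3] Q2=[]
t=7-10: P4@Q0 runs 3, rem=1, quantum used, demote→Q1. Q0=[P2] Q1=[P1,P3,P4] Q2=[]
t=10-11: P2@Q0 runs 1, rem=13, I/O yield, promote→Q0. Q0=[P2] Q1=[P1,P3,P4] Q2=[]
t=11-12: P2@Q0 runs 1, rem=12, I/O yield, promote→Q0. Q0=[P2] Q1=[P1,P3,P4] Q2=[]
t=12-13: P2@Q0 runs 1, rem=11, I/O yield, promote→Q0. Q0=[P2] Q1=[P1,P3,P4] Q2=[]
t=13-14: P2@Q0 runs 1, rem=10, I/O yield, promote→Q0. Q0=[P2] Q1=[P1,P3,P4] Q2=[]
t=14-15: P2@Q0 runs 1, rem=9, I/O yield, promote→Q0. Q0=[P2] Q1=[P1,P3,P4] Q2=[]
t=15-16: P2@Q0 runs 1, rem=8, I/O yield, promote→Q0. Q0=[P2] Q1=[P1,P3,P4] Q2=[]
t=16-17: P2@Q0 runs 1, rem=7, I/O yield, promote→Q0. Q0=[P2] Q1=[P1,P3,P4] Q2=[]
t=17-18: P2@Q0 runs 1, rem=6, I/O yield, promote→Q0. Q0=[P2] Q1=[P1,P3,P4] Q2=[]
t=18-19: P2@Q0 runs 1, rem=5, I/O yield, promote→Q0. Q0=[P2] Q1=[P1,P3,P4] Q2=[]
t=19-20: P2@Q0 runs 1, rem=4, I/O yield, promote→Q0. Q0=[P2] Q1=[P1,P3,P4] Q2=[]
t=20-21: P2@Q0 runs 1, rem=3, I/O yield, promote→Q0. Q0=[P2] Q1=[P1,P3,P4] Q2=[]
t=21-22: P2@Q0 runs 1, rem=2, I/O yield, promote→Q0. Q0=[P2] Q1=[P1,P3,P4] Q2=[]
t=22-23: P2@Q0 runs 1, rem=1, I/O yield, promote→Q0. Q0=[P2] Q1=[P1,P3,P4] Q2=[]
t=23-24: P2@Q0 runs 1, rem=0, completes. Q0=[] Q1=[P1,P3,P4] Q2=[]
t=24-29: P1@Q1 runs 5, rem=7, quantum used, demote→Q2. Q0=[] Q1=[P3,P4] Q2=[P1]
t=29-33: P3@Q1 runs 4, rem=0, completes. Q0=[] Q1=[P4] Q2=[P1]
t=33-34: P4@Q1 runs 1, rem=0, completes. Q0=[] Q1=[] Q2=[P1]
t=34-41: P1@Q2 runs 7, rem=0, completes. Q0=[] Q1=[] Q2=[]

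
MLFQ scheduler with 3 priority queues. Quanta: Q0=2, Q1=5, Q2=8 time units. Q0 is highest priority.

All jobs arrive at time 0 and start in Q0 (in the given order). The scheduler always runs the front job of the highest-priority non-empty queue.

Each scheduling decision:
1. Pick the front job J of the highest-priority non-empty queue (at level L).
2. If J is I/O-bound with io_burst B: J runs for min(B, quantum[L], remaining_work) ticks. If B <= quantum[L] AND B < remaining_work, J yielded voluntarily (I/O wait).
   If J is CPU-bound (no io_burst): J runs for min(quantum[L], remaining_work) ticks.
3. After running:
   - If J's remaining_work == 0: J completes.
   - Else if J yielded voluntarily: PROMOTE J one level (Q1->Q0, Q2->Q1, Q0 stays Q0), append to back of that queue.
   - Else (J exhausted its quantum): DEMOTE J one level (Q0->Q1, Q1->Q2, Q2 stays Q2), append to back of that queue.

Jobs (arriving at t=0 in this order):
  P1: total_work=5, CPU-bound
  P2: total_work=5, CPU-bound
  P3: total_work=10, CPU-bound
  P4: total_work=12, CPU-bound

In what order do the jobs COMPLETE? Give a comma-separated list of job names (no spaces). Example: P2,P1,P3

t=0-2: P1@Q0 runs 2, rem=3, quantum used, demote→Q1. Q0=[P2,P3,P4] Q1=[P1] Q2=[]
t=2-4: P2@Q0 runs 2, rem=3, quantum used, demote→Q1. Q0=[P3,P4] Q1=[P1,P2] Q2=[]
t=4-6: P3@Q0 runs 2, rem=8, quantum used, demote→Q1. Q0=[P4] Q1=[P1,P2,P3] Q2=[]
t=6-8: P4@Q0 runs 2, rem=10, quantum used, demote→Q1. Q0=[] Q1=[P1,P2,P3,P4] Q2=[]
t=8-11: P1@Q1 runs 3, rem=0, completes. Q0=[] Q1=[P2,P3,P4] Q2=[]
t=11-14: P2@Q1 runs 3, rem=0, completes. Q0=[] Q1=[P3,P4] Q2=[]
t=14-19: P3@Q1 runs 5, rem=3, quantum used, demote→Q2. Q0=[] Q1=[P4] Q2=[P3]
t=19-24: P4@Q1 runs 5, rem=5, quantum used, demote→Q2. Q0=[] Q1=[] Q2=[P3,P4]
t=24-27: P3@Q2 runs 3, rem=0, completes. Q0=[] Q1=[] Q2=[P4]
t=27-32: P4@Q2 runs 5, rem=0, completes. Q0=[] Q1=[] Q2=[]

Answer: P1,P2,P3,P4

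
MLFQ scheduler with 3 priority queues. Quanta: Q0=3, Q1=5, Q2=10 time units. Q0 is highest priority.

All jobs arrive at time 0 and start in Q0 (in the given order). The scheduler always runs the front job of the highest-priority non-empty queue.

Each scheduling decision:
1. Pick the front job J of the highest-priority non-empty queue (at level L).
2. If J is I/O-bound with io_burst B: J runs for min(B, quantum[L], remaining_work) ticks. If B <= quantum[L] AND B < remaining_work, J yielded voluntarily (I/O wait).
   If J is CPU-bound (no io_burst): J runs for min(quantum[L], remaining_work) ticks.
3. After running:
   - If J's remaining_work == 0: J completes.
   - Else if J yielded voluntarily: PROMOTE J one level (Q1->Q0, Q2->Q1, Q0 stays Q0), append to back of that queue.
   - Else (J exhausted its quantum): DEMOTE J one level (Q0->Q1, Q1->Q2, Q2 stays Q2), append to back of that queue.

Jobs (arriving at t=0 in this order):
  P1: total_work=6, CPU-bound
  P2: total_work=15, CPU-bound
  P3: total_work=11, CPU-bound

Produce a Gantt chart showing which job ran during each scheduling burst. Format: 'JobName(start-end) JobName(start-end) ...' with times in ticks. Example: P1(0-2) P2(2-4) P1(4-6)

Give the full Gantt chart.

t=0-3: P1@Q0 runs 3, rem=3, quantum used, demote→Q1. Q0=[P2,P3] Q1=[P1] Q2=[]
t=3-6: P2@Q0 runs 3, rem=12, quantum used, demote→Q1. Q0=[P3] Q1=[P1,P2] Q2=[]
t=6-9: P3@Q0 runs 3, rem=8, quantum used, demote→Q1. Q0=[] Q1=[P1,P2,P3] Q2=[]
t=9-12: P1@Q1 runs 3, rem=0, completes. Q0=[] Q1=[P2,P3] Q2=[]
t=12-17: P2@Q1 runs 5, rem=7, quantum used, demote→Q2. Q0=[] Q1=[P3] Q2=[P2]
t=17-22: P3@Q1 runs 5, rem=3, quantum used, demote→Q2. Q0=[] Q1=[] Q2=[P2,P3]
t=22-29: P2@Q2 runs 7, rem=0, completes. Q0=[] Q1=[] Q2=[P3]
t=29-32: P3@Q2 runs 3, rem=0, completes. Q0=[] Q1=[] Q2=[]

Answer: P1(0-3) P2(3-6) P3(6-9) P1(9-12) P2(12-17) P3(17-22) P2(22-29) P3(29-32)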